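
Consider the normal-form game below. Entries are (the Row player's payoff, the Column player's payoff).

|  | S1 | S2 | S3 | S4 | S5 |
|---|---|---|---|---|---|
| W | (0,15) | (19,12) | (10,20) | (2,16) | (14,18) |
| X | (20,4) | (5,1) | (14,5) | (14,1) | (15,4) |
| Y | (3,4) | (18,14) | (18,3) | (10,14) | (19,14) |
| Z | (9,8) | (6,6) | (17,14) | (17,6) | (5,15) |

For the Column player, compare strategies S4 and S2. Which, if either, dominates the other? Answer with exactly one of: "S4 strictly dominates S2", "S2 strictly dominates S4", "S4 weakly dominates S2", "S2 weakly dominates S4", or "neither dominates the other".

S4's payoffs vs S2's, by the Row player's action — W: 16>12, X: 1=1, Y: 14=14, Z: 6=6.
S4 is at least as good everywhere and strictly better somewhere (tied only at X, Y, Z), so S4 weakly but not strictly dominates S2.

S4 weakly dominates S2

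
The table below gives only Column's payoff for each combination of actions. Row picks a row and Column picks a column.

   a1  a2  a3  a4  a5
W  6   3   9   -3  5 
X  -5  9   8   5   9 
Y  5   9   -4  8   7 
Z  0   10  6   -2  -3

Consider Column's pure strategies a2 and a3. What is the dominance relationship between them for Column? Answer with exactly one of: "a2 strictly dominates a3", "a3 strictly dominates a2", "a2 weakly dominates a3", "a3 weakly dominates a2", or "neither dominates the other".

a2's payoffs vs a3's, by Row's action — W: 3<9, X: 9>8, Y: 9>-4, Z: 10>6.
a2 does better at X, Y, Z but worse at W; neither strategy dominates the other.

neither dominates the other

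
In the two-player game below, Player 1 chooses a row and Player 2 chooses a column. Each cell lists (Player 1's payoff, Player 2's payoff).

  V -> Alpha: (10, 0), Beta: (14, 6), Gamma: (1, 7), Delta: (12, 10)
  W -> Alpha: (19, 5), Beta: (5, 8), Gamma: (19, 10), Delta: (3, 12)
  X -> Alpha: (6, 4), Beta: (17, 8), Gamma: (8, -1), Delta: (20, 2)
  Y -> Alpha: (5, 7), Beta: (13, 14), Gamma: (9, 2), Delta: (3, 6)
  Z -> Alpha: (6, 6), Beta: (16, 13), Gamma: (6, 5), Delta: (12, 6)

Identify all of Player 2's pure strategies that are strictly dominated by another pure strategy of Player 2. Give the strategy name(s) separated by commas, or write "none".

Alpha, Gamma

Beta strictly dominates Alpha — V: 6>0, W: 8>5, X: 8>4, Y: 14>7, Z: 13>6.
Nothing dominates Beta: Alpha at V (6>0); Gamma at X (8>-1); Delta at X (8>2).
Delta strictly dominates Gamma — V: 10>7, W: 12>10, X: 2>-1, Y: 6>2, Z: 6>5.
Delta: no other strategy beats it everywhere (Alpha at V (10>0); Beta at V (10>6); Gamma at V (10>7)).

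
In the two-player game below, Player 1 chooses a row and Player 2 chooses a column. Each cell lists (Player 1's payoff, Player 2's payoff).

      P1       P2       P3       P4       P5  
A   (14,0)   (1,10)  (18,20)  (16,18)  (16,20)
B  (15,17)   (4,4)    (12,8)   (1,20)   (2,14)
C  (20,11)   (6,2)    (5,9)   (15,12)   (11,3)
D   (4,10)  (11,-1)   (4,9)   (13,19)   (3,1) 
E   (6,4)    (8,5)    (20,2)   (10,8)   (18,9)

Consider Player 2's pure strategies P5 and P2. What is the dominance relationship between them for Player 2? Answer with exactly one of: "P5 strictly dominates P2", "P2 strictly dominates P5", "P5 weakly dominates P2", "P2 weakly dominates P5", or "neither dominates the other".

Compare P5 to P2 across every action of Player 1: A: 20>10, B: 14>4, C: 3>2, D: 1>-1, E: 9>5.
Every comparison favours P5, so P5 strictly dominates P2.

P5 strictly dominates P2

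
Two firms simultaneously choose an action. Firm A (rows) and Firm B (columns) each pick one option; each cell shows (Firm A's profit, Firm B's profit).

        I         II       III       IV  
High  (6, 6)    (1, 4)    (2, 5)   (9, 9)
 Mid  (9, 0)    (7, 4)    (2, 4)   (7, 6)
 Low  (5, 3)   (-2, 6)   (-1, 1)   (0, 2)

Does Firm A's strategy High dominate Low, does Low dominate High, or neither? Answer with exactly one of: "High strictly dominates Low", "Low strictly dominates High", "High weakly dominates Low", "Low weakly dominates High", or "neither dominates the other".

Compare High to Low across each choice by Firm B: I: 6>5, II: 1>-2, III: 2>-1, IV: 9>0.
Every comparison favours High, so High strictly dominates Low.

High strictly dominates Low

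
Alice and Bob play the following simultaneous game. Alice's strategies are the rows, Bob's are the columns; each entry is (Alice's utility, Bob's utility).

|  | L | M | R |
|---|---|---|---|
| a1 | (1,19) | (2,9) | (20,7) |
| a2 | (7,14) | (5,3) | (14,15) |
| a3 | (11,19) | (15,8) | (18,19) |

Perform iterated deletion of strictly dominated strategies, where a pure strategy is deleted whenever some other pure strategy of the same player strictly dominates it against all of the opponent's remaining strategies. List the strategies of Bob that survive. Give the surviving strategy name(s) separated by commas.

L, R

For Alice, a3 strictly dominates a2 on the remaining columns (L: 11>7, M: 15>5, R: 18>14); eliminate a2.
Column M is eliminated: L beats it against every remaining row (a1: 19>9, a3: 19>8).
Among the remaining strategies, none is strictly dominated by another pure strategy of the same player, so the elimination stops.
Surviving strategies — Alice: {a1, a3}; Bob: {L, R}.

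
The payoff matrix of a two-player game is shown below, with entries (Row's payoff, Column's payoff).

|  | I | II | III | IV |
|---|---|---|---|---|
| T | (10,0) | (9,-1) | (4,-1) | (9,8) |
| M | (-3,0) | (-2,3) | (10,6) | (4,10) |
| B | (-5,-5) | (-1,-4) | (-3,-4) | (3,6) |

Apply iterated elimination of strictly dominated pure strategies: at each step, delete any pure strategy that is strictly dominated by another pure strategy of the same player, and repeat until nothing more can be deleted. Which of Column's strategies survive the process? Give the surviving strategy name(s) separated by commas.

IV

Row's strategy B is strictly dominated by T (I: 10>-5, II: 9>-1, III: 4>-3, IV: 9>3) and is removed.
Column's strategy I is strictly dominated by IV (T: 8>0, M: 10>0) and is removed.
For Column, IV strictly dominates II on the remaining rows (T: 8>-1, M: 10>3); eliminate II.
For Column, IV strictly dominates III on the remaining rows (T: 8>-1, M: 10>6); eliminate III.
Row M is eliminated: T beats it against every remaining column (IV: 9>4).
Among the remaining strategies, none is strictly dominated by another pure strategy of the same player, so the elimination stops.
Surviving strategies — Row: {T}; Column: {IV}.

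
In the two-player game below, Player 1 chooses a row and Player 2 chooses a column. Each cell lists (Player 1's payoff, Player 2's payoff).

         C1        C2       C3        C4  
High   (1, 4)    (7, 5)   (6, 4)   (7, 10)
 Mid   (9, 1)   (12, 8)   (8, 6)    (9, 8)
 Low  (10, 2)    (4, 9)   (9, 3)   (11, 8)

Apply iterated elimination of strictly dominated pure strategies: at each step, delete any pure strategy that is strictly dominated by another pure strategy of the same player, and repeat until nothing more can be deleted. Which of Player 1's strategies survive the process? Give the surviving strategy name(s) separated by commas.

Mid, Low

Player 1's strategy High is strictly dominated by Mid (C1: 9>1, C2: 12>7, C3: 8>6, C4: 9>7) and is removed.
Player 2's strategy C1 is strictly dominated by C2 (Mid: 8>1, Low: 9>2) and is removed.
Column C3 is eliminated: C2 beats it against every remaining row (Mid: 8>6, Low: 9>3).
Among the remaining strategies, none is strictly dominated by another pure strategy of the same player, so the elimination stops.
Surviving strategies — Player 1: {Mid, Low}; Player 2: {C2, C4}.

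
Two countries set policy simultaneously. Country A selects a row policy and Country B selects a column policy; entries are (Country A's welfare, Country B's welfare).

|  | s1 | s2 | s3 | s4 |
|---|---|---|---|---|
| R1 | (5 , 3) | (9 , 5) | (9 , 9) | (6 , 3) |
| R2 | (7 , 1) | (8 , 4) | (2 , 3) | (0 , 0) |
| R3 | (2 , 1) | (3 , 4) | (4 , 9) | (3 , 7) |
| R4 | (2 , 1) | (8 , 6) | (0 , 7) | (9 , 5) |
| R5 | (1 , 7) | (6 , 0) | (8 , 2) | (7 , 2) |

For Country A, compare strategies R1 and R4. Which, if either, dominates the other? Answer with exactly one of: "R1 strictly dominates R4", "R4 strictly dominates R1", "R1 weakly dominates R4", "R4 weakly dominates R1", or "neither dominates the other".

R1's payoffs vs R4's, by Country B's action — s1: 5>2, s2: 9>8, s3: 9>0, s4: 6<9.
R1 does better at s1, s2, s3 but worse at s4; neither strategy dominates the other.

neither dominates the other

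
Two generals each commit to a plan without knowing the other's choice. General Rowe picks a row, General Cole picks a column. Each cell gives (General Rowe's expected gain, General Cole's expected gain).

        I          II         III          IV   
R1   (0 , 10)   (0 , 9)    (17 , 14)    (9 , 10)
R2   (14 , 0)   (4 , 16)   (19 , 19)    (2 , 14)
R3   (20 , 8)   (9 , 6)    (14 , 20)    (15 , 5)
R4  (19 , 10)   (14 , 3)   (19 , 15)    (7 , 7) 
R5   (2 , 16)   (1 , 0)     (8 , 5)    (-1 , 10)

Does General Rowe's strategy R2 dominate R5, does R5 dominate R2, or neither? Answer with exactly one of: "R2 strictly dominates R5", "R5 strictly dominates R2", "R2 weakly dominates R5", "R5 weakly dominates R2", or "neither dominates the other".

R2's payoffs vs R5's, by General Cole's action — I: 14>2, II: 4>1, III: 19>8, IV: 2>-1.
R2 gives a strictly higher payoff against every action of General Cole, so R2 strictly dominates R5.

R2 strictly dominates R5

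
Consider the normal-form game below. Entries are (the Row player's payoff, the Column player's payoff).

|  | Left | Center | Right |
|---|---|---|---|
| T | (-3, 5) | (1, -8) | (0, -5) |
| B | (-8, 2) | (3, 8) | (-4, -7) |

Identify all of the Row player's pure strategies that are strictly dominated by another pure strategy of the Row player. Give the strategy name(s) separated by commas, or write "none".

none

T is not dominated — it holds its own against B at Left (-3>-8).
Nothing dominates B: T at Center (3>1).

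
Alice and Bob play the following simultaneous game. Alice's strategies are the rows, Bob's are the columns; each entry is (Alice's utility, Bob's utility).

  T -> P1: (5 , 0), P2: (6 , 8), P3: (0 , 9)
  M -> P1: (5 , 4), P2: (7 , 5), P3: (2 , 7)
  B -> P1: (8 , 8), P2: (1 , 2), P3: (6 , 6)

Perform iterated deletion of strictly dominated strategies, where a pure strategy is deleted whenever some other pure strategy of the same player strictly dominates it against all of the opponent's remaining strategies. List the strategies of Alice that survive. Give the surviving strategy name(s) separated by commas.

Bob's strategy P2 is strictly dominated by P3 (T: 9>8, M: 7>5, B: 6>2) and is removed.
Alice's strategy T is strictly dominated by B (P1: 8>5, P3: 6>0) and is removed.
Row M is eliminated: B beats it against every remaining column (P1: 8>5, P3: 6>2).
Bob's strategy P3 is strictly dominated by P1 (B: 8>6) and is removed.
Among the remaining strategies, none is strictly dominated by another pure strategy of the same player, so the elimination stops.
Surviving strategies — Alice: {B}; Bob: {P1}.

B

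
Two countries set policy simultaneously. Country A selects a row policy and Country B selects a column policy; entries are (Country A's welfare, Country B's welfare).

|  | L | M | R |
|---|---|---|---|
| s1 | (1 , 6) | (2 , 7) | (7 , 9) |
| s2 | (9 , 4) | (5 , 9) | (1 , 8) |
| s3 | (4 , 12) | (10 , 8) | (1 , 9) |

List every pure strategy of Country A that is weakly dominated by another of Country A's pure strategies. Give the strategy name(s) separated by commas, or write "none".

none

Nothing dominates s1: s2 at R (7>1); s3 at R (7>1).
s2: no other strategy beats it everywhere (s1 at L (9>1); s3 at L (9>4)).
Nothing dominates s3: s1 at L (4>1); s2 at M (10>5).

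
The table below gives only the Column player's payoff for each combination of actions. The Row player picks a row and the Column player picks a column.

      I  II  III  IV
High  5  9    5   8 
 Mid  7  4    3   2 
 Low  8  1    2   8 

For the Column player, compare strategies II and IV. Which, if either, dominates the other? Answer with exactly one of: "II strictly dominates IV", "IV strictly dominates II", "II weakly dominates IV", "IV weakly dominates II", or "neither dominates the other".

neither dominates the other

Compare II to IV across each opponent action: High: 9>8, Mid: 4>2, Low: 1<8.
II does better at High, Mid but worse at Low; neither strategy dominates the other.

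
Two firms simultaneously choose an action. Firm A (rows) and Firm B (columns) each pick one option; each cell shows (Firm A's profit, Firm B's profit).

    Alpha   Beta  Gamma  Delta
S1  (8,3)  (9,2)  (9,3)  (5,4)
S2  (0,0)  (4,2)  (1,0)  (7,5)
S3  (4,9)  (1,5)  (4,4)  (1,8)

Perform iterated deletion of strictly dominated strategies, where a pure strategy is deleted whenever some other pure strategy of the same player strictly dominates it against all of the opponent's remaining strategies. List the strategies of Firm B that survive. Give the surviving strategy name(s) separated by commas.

For Firm A, S1 strictly dominates S3 on the remaining columns (Alpha: 8>4, Beta: 9>1, Gamma: 9>4, Delta: 5>1); eliminate S3.
For Firm B, Delta strictly dominates Alpha on the remaining rows (S1: 4>3, S2: 5>0); eliminate Alpha.
Column Beta is eliminated: Delta beats it against every remaining row (S1: 4>2, S2: 5>2).
Firm B's strategy Gamma is strictly dominated by Delta (S1: 4>3, S2: 5>0) and is removed.
For Firm A, S2 strictly dominates S1 on the remaining columns (Delta: 7>5); eliminate S1.
Among the remaining strategies, none is strictly dominated by another pure strategy of the same player, so the elimination stops.
Surviving strategies — Firm A: {S2}; Firm B: {Delta}.

Delta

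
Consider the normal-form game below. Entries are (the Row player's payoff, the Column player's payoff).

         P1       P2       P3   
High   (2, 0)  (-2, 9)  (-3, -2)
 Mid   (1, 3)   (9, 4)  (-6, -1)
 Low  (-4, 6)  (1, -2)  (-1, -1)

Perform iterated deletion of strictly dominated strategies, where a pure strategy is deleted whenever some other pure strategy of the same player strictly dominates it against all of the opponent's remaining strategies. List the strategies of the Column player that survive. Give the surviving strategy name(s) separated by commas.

Column P3 is eliminated: P1 beats it against every remaining row (High: 0>-2, Mid: 3>-1, Low: 6>-1).
The Row player's strategy Low is strictly dominated by Mid (P1: 1>-4, P2: 9>1) and is removed.
Column P1 is eliminated: P2 beats it against every remaining row (High: 9>0, Mid: 4>3).
The Row player's strategy High is strictly dominated by Mid (P2: 9>-2) and is removed.
Among the remaining strategies, none is strictly dominated by another pure strategy of the same player, so the elimination stops.
Surviving strategies — the Row player: {Mid}; the Column player: {P2}.

P2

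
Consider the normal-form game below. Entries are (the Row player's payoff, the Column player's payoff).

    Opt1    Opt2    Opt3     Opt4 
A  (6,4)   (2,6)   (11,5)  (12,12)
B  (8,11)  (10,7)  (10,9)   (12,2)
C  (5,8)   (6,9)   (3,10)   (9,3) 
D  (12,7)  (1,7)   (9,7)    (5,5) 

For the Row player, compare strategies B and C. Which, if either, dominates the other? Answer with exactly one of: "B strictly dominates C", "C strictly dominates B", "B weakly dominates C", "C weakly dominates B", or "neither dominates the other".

B strictly dominates C

B's payoffs vs C's, by the Column player's action — Opt1: 8>5, Opt2: 10>6, Opt3: 10>3, Opt4: 12>9.
Every comparison favours B, so B strictly dominates C.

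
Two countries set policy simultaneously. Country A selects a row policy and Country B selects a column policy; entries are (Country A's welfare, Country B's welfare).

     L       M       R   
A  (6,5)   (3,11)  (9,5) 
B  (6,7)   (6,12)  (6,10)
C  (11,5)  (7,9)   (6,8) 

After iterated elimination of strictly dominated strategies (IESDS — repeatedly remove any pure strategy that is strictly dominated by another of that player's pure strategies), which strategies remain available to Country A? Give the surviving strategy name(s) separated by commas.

Country B's strategy L is strictly dominated by M (A: 11>5, B: 12>7, C: 9>5) and is removed.
Column R is eliminated: M beats it against every remaining row (A: 11>5, B: 12>10, C: 9>8).
Country A's strategy A is strictly dominated by B (M: 6>3) and is removed.
Country A's strategy B is strictly dominated by C (M: 7>6) and is removed.
Among the remaining strategies, none is strictly dominated by another pure strategy of the same player, so the elimination stops.
Surviving strategies — Country A: {C}; Country B: {M}.

C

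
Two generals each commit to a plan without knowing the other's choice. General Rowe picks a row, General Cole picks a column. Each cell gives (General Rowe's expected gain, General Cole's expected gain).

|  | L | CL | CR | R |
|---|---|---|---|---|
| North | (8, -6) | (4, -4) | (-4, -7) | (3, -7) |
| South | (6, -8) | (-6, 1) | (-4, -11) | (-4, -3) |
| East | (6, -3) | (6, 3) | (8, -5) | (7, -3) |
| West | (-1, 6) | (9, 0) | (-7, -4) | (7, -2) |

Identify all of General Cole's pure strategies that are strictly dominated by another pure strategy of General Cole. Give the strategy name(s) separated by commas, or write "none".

CR, R

Nothing dominates L: CL at West (6>0); CR at North (-6>-7); R at North (-6>-7).
Nothing dominates CL: L at North (-4>-6); CR at North (-4>-7); R at North (-4>-7).
CR is strictly dominated by L (North: -6>-7, South: -8>-11, East: -3>-5, West: 6>-4).
CL strictly dominates R — North: -4>-7, South: 1>-3, East: 3>-3, West: 0>-2.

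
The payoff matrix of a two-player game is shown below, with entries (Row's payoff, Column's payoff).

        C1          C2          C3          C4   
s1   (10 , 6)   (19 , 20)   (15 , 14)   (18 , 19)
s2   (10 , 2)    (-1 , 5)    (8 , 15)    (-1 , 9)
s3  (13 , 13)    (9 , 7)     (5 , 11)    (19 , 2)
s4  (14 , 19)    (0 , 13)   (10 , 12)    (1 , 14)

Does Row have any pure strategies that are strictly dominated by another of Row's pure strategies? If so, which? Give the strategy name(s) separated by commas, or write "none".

s2

Nothing dominates s1: s2 at C1 (10=10); s3 at C2 (19>9); s4 at C2 (19>0).
s2 is strictly dominated by s4 (C1: 14>10, C2: 0>-1, C3: 10>8, C4: 1>-1).
Nothing dominates s3: s1 at C1 (13>10); s2 at C1 (13>10); s4 at C2 (9>0).
Nothing dominates s4: s1 at C1 (14>10); s2 at C1 (14>10); s3 at C1 (14>13).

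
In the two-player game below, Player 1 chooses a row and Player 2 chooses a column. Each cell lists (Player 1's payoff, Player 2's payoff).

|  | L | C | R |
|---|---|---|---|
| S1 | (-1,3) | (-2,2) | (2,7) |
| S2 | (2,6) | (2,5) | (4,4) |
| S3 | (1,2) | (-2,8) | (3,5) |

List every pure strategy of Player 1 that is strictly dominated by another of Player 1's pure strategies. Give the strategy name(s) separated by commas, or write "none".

S1 is strictly dominated by S2 (L: 2>-1, C: 2>-2, R: 4>2).
S2 is not dominated — it holds its own against S1 at L (2>-1); S3 at L (2>1).
S3: dominated, since S2 does at least as well everywhere (L: 2>1, C: 2>-2, R: 4>3).

S1, S3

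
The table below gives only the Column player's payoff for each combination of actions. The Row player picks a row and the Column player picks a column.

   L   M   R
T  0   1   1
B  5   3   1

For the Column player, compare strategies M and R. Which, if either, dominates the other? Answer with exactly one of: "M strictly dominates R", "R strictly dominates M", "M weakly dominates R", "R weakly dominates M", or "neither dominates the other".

Compare M to R across each opponent action: T: 1=1, B: 3>1.
M is at least as good everywhere and strictly better somewhere (tied only at T), so M weakly but not strictly dominates R.

M weakly dominates R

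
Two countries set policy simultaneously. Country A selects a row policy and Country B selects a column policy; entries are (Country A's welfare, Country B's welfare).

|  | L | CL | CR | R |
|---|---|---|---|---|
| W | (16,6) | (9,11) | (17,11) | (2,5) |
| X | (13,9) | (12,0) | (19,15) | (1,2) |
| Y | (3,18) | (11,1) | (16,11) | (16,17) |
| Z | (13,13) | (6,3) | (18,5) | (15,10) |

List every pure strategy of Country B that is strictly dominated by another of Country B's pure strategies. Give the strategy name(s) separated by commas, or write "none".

R

L is not dominated — it holds its own against CL at X (9>0); CR at Y (18>11); R at W (6>5).
CL is not dominated — it holds its own against L at W (11>6); CR at W (11=11); R at W (11>5).
Nothing dominates CR: L at W (11>6); CL at W (11=11); R at W (11>5).
R is strictly dominated by L (W: 6>5, X: 9>2, Y: 18>17, Z: 13>10).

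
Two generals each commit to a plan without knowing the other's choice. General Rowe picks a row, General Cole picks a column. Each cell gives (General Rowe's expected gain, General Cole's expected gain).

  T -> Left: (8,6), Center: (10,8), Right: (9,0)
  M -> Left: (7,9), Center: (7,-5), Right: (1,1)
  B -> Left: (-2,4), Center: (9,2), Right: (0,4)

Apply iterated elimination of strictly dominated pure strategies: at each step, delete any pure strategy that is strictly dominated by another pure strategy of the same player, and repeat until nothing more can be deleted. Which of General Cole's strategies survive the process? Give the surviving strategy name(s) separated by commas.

Center

For General Rowe, T strictly dominates M on the remaining columns (Left: 8>7, Center: 10>7, Right: 9>1); eliminate M.
For General Rowe, T strictly dominates B on the remaining columns (Left: 8>-2, Center: 10>9, Right: 9>0); eliminate B.
Column Left is eliminated: Center beats it against every remaining row (T: 8>6).
General Cole's strategy Right is strictly dominated by Center (T: 8>0) and is removed.
Among the remaining strategies, none is strictly dominated by another pure strategy of the same player, so the elimination stops.
Surviving strategies — General Rowe: {T}; General Cole: {Center}.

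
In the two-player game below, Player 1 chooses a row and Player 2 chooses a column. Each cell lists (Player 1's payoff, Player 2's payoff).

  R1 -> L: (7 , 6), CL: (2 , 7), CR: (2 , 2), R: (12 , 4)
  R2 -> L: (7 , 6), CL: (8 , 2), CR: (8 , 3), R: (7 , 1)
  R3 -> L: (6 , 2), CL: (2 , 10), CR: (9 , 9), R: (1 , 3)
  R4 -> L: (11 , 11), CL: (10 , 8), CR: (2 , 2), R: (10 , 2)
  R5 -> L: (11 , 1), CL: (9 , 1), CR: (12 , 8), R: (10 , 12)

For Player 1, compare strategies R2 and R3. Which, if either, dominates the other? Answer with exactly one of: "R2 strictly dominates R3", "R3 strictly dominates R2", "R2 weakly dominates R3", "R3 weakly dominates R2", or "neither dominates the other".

neither dominates the other

R2's payoffs vs R3's, by Player 2's action — L: 7>6, CL: 8>2, CR: 8<9, R: 7>1.
R2 does better at L, CL, R but worse at CR; neither strategy dominates the other.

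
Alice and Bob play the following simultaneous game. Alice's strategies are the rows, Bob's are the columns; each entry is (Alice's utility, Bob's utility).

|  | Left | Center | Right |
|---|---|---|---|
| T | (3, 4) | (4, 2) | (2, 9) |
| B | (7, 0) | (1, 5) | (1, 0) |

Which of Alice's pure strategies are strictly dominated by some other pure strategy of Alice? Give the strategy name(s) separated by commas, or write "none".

T: no other strategy beats it everywhere (B at Center (4>1)).
B is not dominated — it holds its own against T at Left (7>3).

none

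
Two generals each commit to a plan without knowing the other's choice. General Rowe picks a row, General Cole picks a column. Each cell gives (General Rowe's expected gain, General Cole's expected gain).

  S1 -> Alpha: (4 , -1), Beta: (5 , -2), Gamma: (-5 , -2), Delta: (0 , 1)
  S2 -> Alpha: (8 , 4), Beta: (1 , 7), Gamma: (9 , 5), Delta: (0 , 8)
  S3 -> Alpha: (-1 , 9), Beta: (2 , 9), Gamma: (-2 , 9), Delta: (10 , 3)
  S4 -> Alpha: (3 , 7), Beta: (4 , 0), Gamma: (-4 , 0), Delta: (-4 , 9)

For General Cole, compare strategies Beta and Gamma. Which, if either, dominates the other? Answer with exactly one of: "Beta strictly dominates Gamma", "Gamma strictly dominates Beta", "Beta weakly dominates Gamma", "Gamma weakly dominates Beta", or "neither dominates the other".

Beta's payoffs vs Gamma's, by General Rowe's action — S1: -2=-2, S2: 7>5, S3: 9=9, S4: 0=0.
Beta is at least as good everywhere and strictly better somewhere (tied only at S1, S3, S4), so Beta weakly but not strictly dominates Gamma.

Beta weakly dominates Gamma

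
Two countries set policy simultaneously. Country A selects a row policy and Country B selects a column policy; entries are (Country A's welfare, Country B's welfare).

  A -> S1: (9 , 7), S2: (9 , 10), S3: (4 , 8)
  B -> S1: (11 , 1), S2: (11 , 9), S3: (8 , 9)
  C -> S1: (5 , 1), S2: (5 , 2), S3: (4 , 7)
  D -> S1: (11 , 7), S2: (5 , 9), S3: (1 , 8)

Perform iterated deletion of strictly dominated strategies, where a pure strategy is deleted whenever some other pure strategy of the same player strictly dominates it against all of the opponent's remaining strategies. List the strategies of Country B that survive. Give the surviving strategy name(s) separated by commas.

Row A is eliminated: B beats it against every remaining column (S1: 11>9, S2: 11>9, S3: 8>4).
Row C is eliminated: B beats it against every remaining column (S1: 11>5, S2: 11>5, S3: 8>4).
Column S1 is eliminated: S2 beats it against every remaining row (B: 9>1, D: 9>7).
For Country A, B strictly dominates D on the remaining columns (S2: 11>5, S3: 8>1); eliminate D.
Among the remaining strategies, none is strictly dominated by another pure strategy of the same player, so the elimination stops.
Surviving strategies — Country A: {B}; Country B: {S2, S3}.

S2, S3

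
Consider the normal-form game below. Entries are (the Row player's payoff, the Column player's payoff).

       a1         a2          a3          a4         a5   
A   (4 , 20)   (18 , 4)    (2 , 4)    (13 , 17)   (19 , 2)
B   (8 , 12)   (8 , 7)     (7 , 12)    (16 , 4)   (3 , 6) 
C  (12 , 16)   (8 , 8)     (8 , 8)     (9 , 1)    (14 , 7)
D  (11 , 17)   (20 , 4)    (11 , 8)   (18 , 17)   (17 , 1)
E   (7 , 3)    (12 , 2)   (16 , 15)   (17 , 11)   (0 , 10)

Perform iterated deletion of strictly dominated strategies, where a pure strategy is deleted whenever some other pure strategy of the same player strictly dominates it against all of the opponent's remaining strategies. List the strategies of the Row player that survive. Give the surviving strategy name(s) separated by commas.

For the Row player, D strictly dominates B on the remaining columns (a1: 11>8, a2: 20>8, a3: 11>7, a4: 18>16, a5: 17>3); eliminate B.
For the Column player, a1 strictly dominates a2 on the remaining rows (A: 20>4, C: 16>8, D: 17>4, E: 3>2); eliminate a2.
The Column player's strategy a5 is strictly dominated by a3 (A: 4>2, C: 8>7, D: 8>1, E: 15>10) and is removed.
The Row player's strategy A is strictly dominated by D (a1: 11>4, a3: 11>2, a4: 18>13) and is removed.
Among the remaining strategies, none is strictly dominated by another pure strategy of the same player, so the elimination stops.
Surviving strategies — the Row player: {C, D, E}; the Column player: {a1, a3, a4}.

C, D, E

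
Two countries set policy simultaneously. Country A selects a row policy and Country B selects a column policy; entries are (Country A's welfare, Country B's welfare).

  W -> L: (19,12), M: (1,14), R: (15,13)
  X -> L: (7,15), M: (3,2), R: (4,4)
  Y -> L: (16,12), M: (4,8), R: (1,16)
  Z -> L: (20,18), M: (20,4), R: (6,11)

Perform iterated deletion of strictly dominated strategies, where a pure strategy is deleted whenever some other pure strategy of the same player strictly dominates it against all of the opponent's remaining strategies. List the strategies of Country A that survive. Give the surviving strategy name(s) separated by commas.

W, Z

For Country A, Z strictly dominates X on the remaining columns (L: 20>7, M: 20>3, R: 6>4); eliminate X.
For Country A, Z strictly dominates Y on the remaining columns (L: 20>16, M: 20>4, R: 6>1); eliminate Y.
Among the remaining strategies, none is strictly dominated by another pure strategy of the same player, so the elimination stops.
Surviving strategies — Country A: {W, Z}; Country B: {L, M, R}.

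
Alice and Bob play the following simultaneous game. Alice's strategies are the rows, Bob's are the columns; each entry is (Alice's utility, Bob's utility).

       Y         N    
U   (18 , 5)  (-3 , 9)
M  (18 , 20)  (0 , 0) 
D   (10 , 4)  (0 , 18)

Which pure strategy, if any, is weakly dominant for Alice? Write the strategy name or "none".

M

M vs U: Y: 18=18, N: 0>-3.
M vs D: Y: 18>10, N: 0=0.
M is at least as good as every other strategy against every opponent action, so it is weakly dominant.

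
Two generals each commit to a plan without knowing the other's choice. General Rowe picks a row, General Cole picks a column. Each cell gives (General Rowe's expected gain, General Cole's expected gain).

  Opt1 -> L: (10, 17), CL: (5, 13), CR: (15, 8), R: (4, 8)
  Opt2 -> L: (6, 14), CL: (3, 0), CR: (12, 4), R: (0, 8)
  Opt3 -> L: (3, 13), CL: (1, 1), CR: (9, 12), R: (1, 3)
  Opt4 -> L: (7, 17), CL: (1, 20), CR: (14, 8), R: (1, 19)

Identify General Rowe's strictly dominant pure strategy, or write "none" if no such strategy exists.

Opt1 vs Opt2: L: 10>6, CL: 5>3, CR: 15>12, R: 4>0.
Opt1 vs Opt3: L: 10>3, CL: 5>1, CR: 15>9, R: 4>1.
Opt1 vs Opt4: L: 10>7, CL: 5>1, CR: 15>14, R: 4>1.
Opt1 strictly beats every other strategy against every opponent action, so it is strictly dominant.

Opt1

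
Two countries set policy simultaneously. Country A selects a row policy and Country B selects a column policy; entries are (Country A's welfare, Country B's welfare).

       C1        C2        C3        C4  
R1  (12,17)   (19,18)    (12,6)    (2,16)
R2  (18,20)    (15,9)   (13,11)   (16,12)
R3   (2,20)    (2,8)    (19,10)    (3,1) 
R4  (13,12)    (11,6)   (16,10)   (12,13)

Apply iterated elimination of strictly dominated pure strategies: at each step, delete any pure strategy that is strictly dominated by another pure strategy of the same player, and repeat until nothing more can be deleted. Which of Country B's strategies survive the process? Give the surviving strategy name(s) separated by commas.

C1, C2

For Country B, C1 strictly dominates C3 on the remaining rows (R1: 17>6, R2: 20>11, R3: 20>10, R4: 12>10); eliminate C3.
Country A's strategy R3 is strictly dominated by R2 (C1: 18>2, C2: 15>2, C4: 16>3) and is removed.
Row R4 is eliminated: R2 beats it against every remaining column (C1: 18>13, C2: 15>11, C4: 16>12).
Column C4 is eliminated: C1 beats it against every remaining row (R1: 17>16, R2: 20>12).
Among the remaining strategies, none is strictly dominated by another pure strategy of the same player, so the elimination stops.
Surviving strategies — Country A: {R1, R2}; Country B: {C1, C2}.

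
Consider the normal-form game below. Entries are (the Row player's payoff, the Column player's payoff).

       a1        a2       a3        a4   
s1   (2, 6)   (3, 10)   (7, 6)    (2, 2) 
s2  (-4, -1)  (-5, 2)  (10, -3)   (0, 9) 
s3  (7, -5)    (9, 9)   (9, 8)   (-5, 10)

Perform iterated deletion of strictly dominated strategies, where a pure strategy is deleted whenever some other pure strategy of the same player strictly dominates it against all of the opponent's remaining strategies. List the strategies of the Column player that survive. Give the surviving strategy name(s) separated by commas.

a2, a4

Column a1 is eliminated: a2 beats it against every remaining row (s1: 10>6, s2: 2>-1, s3: 9>-5).
For the Column player, a2 strictly dominates a3 on the remaining rows (s1: 10>6, s2: 2>-3, s3: 9>8); eliminate a3.
Row s2 is eliminated: s1 beats it against every remaining column (a2: 3>-5, a4: 2>0).
Among the remaining strategies, none is strictly dominated by another pure strategy of the same player, so the elimination stops.
Surviving strategies — the Row player: {s1, s3}; the Column player: {a2, a4}.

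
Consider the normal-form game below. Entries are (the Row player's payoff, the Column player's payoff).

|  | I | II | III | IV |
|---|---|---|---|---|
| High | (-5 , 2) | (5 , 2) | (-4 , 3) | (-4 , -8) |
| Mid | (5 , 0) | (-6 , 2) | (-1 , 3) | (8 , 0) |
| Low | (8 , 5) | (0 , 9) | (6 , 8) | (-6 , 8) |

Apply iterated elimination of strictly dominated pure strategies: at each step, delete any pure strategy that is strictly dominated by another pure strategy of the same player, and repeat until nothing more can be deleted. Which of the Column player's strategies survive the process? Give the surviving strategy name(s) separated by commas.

The Column player's strategy I is strictly dominated by III (High: 3>2, Mid: 3>0, Low: 8>5) and is removed.
Column IV is eliminated: II beats it against every remaining row (High: 2>-8, Mid: 2>0, Low: 9>8).
The Row player's strategy Mid is strictly dominated by Low (II: 0>-6, III: 6>-1) and is removed.
Among the remaining strategies, none is strictly dominated by another pure strategy of the same player, so the elimination stops.
Surviving strategies — the Row player: {High, Low}; the Column player: {II, III}.

II, III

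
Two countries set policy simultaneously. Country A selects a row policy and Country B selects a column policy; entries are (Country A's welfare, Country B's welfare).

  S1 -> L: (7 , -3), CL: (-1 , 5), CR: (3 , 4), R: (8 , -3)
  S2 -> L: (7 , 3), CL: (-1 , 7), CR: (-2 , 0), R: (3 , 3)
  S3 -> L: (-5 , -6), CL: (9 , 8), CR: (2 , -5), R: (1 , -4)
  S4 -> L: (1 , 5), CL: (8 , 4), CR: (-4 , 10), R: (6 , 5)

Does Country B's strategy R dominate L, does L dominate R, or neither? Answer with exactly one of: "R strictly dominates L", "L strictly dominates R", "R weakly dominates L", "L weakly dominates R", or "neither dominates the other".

R's payoffs vs L's, by Country A's action — S1: -3=-3, S2: 3=3, S3: -4>-6, S4: 5=5.
R is at least as good everywhere and strictly better somewhere (tied only at S1, S2, S4), so R weakly but not strictly dominates L.

R weakly dominates L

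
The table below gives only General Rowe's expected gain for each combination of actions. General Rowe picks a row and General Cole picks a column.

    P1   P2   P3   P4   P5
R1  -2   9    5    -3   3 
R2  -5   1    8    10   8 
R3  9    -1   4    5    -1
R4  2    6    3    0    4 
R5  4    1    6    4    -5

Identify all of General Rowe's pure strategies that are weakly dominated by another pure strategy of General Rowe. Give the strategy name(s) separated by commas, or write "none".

R1 is not dominated — it holds its own against R2 at P1 (-2>-5); R3 at P2 (9>-1); R4 at P2 (9>6); R5 at P2 (9>1).
Nothing dominates R2: R1 at P3 (8>5); R3 at P2 (1>-1); R4 at P3 (8>3); R5 at P3 (8>6).
R3: no other strategy beats it everywhere (R1 at P1 (9>-2); R2 at P1 (9>-5); R4 at P1 (9>2); R5 at P1 (9>4)).
Nothing dominates R4: R1 at P1 (2>-2); R2 at P1 (2>-5); R3 at P2 (6>-1); R5 at P2 (6>1).
R5: no other strategy beats it everywhere (R1 at P1 (4>-2); R2 at P1 (4>-5); R3 at P2 (1>-1); R4 at P1 (4>2)).

none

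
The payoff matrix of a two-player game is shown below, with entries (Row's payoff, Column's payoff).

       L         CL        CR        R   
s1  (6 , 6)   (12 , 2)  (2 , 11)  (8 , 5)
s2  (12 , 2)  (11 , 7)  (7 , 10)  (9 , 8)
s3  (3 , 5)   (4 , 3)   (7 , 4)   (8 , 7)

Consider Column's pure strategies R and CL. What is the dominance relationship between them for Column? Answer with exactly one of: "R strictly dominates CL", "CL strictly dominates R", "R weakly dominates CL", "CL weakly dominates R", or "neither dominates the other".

R's payoffs vs CL's, by Row's action — s1: 5>2, s2: 8>7, s3: 7>3.
R gives a strictly higher payoff against every action of Row, so R strictly dominates CL.

R strictly dominates CL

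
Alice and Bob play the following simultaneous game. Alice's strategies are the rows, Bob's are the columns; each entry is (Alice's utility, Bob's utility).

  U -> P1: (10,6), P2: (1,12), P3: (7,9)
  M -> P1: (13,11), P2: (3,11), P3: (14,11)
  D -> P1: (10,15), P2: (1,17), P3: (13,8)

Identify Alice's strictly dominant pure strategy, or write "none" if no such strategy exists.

M vs U: P1: 13>10, P2: 3>1, P3: 14>7.
M vs D: P1: 13>10, P2: 3>1, P3: 14>13.
M strictly beats every other strategy against every opponent action, so it is strictly dominant.

M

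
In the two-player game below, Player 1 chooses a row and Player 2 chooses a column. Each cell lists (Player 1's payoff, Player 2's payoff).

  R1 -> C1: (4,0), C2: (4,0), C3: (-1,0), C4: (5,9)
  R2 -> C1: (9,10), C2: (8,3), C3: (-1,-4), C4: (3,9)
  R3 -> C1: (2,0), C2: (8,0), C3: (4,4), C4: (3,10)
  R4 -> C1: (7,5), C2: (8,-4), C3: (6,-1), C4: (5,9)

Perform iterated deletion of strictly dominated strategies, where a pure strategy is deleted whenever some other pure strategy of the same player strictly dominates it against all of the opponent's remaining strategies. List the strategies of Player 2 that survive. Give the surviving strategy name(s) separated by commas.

C1, C4

Player 2's strategy C2 is strictly dominated by C4 (R1: 9>0, R2: 9>3, R3: 10>0, R4: 9>-4) and is removed.
Player 1's strategy R3 is strictly dominated by R4 (C1: 7>2, C3: 6>4, C4: 5>3) and is removed.
Player 2's strategy C3 is strictly dominated by C4 (R1: 9>0, R2: 9>-4, R4: 9>-1) and is removed.
Among the remaining strategies, none is strictly dominated by another pure strategy of the same player, so the elimination stops.
Surviving strategies — Player 1: {R1, R2, R4}; Player 2: {C1, C4}.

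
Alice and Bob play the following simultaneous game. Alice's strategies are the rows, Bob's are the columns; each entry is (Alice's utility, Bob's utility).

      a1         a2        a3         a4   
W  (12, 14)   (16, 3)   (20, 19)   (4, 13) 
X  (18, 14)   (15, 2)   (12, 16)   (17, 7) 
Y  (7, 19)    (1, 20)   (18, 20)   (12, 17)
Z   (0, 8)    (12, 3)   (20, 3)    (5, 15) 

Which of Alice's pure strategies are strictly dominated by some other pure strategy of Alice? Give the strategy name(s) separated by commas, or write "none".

none

W: no other strategy beats it everywhere (X at a2 (16>15); Y at a1 (12>7); Z at a1 (12>0)).
X is not dominated — it holds its own against W at a1 (18>12); Y at a1 (18>7); Z at a1 (18>0).
Nothing dominates Y: W at a4 (12>4); X at a3 (18>12); Z at a1 (7>0).
Z is not dominated — it holds its own against W at a3 (20=20); X at a3 (20>12); Y at a2 (12>1).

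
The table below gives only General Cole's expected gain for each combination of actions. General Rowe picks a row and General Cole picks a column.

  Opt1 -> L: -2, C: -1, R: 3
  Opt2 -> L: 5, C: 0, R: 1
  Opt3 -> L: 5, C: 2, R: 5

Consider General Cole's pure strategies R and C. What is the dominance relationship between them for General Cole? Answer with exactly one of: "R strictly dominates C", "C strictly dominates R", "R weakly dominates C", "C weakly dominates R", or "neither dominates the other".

Compare R to C across every action of General Rowe: Opt1: 3>-1, Opt2: 1>0, Opt3: 5>2.
Every comparison favours R, so R strictly dominates C.

R strictly dominates C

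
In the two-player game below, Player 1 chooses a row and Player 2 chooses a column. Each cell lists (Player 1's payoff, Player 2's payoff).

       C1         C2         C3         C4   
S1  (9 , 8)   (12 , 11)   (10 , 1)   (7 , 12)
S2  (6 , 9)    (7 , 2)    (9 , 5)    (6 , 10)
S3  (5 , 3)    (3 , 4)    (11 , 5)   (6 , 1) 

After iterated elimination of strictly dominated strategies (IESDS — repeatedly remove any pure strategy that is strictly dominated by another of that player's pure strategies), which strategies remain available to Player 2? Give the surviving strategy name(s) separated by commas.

Player 1's strategy S2 is strictly dominated by S1 (C1: 9>6, C2: 12>7, C3: 10>9, C4: 7>6) and is removed.
Column C1 is eliminated: C2 beats it against every remaining row (S1: 11>8, S3: 4>3).
Among the remaining strategies, none is strictly dominated by another pure strategy of the same player, so the elimination stops.
Surviving strategies — Player 1: {S1, S3}; Player 2: {C2, C3, C4}.

C2, C3, C4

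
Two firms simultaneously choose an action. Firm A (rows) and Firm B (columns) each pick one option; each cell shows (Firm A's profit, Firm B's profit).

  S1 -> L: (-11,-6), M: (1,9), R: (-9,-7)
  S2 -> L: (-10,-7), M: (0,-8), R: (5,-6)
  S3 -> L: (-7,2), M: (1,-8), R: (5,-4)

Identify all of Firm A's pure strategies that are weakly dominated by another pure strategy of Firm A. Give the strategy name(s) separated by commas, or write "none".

S1 is weakly dominated by S3 (L: -7>-11, M: 1=1, R: 5>-9).
S2 is weakly dominated by S3 (L: -7>-10, M: 1>0, R: 5=5).
S3: no other strategy beats it everywhere (S1 at L (-7>-11); S2 at L (-7>-10)).

S1, S2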